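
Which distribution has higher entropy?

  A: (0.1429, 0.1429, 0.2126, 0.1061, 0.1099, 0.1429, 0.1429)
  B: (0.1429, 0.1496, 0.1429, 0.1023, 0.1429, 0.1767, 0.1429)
B

Both distributions are close to uniform, making this a harder comparison.

H(A) = 2.7726 bits
H(B) = 2.7925 bits

The distribution closer to uniform has higher entropy.
Answer: B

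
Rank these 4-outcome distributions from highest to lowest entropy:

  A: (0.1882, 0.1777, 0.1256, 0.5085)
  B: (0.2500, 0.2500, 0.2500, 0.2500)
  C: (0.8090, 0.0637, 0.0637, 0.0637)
B > A > C

Key insight: Entropy is maximized by uniform distributions and minimized by concentrated distributions.

- Uniform distributions have maximum entropy log₂(4) = 2.0000 bits
- The more "peaked" or concentrated a distribution, the lower its entropy

Entropies:
  H(A) = 1.7685 bits
  H(B) = 2.0000 bits
  H(C) = 1.0063 bits

Ranking: B > A > C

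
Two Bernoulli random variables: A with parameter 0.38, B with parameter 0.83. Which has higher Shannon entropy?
A

For binary distributions, entropy is maximized at p=0.5 and decreases as p moves toward 0 or 1.

H(A) = H(0.38) = 0.9580 bits
H(B) = H(0.83) = 0.6577 bits

Distribution A (p=0.38) is closer to uniform (p=0.5), so it has higher entropy.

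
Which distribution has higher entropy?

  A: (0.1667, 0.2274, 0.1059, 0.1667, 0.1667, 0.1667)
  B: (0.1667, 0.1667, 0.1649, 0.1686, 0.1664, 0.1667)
B

Both distributions are close to uniform, making this a harder comparison.

H(A) = 2.5522 bits
H(B) = 2.5849 bits

The distribution closer to uniform has higher entropy.
Answer: B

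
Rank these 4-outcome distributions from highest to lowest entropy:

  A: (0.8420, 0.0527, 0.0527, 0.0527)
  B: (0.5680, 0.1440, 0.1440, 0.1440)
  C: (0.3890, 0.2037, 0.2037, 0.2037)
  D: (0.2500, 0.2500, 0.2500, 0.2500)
D > C > B > A

Key insight: Entropy is maximized by uniform distributions and minimized by concentrated distributions.

Entropies:
  H(A) = 0.8799 bits
  H(B) = 1.6713 bits
  H(C) = 1.9326 bits
  H(D) = 2.0000 bits

Ranking: D > C > B > A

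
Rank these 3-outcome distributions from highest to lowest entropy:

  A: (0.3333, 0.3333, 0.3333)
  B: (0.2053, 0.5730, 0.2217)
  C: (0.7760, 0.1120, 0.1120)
A > B > C

Key insight: Entropy is maximized by uniform distributions and minimized by concentrated distributions.

- Uniform distributions have maximum entropy log₂(3) = 1.5850 bits
- The more "peaked" or concentrated a distribution, the lower its entropy

Entropies:
  H(A) = 1.5850 bits
  H(B) = 1.4111 bits
  H(C) = 0.9914 bits

Ranking: A > B > C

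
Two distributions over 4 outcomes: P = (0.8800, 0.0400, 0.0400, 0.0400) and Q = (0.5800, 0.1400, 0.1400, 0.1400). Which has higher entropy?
Q

P is highly concentrated on one outcome (88%), making it nearly deterministic. Q spreads its mass more evenly (max 58%). The more spread-out distribution has higher entropy: H(P) ≈ 0.720 bits, H(Q) ≈ 1.647 bits.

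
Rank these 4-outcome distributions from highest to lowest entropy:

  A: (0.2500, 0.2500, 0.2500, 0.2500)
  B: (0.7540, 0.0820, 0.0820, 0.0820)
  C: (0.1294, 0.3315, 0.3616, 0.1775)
A > C > B

Key insight: Entropy is maximized by uniform distributions and minimized by concentrated distributions.

- Uniform distributions have maximum entropy log₂(4) = 2.0000 bits
- The more "peaked" or concentrated a distribution, the lower its entropy

Entropies:
  H(A) = 2.0000 bits
  H(B) = 1.1948 bits
  H(C) = 1.8831 bits

Ranking: A > C > B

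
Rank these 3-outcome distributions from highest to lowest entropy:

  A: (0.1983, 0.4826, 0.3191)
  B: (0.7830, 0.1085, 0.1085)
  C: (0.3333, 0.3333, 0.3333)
C > A > B

Key insight: Entropy is maximized by uniform distributions and minimized by concentrated distributions.

- Uniform distributions have maximum entropy log₂(3) = 1.5850 bits
- The more "peaked" or concentrated a distribution, the lower its entropy

Entropies:
  H(A) = 1.4960 bits
  H(B) = 0.9717 bits
  H(C) = 1.5850 bits

Ranking: C > A > B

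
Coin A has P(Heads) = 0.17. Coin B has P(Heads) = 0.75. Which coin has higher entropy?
B

For binary distributions, entropy is maximized at p=0.5 and decreases as p moves toward 0 or 1.

H(A) = H(0.17) = 0.6577 bits
H(B) = H(0.75) = 0.8113 bits

Distribution B (p=0.75) is closer to uniform (p=0.5), so it has higher entropy.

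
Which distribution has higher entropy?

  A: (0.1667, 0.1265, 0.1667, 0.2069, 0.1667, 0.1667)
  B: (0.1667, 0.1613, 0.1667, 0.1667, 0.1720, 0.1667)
B

Both distributions are close to uniform, making this a harder comparison.

H(A) = 2.5708 bits
H(B) = 2.5847 bits

The distribution closer to uniform has higher entropy.
Answer: B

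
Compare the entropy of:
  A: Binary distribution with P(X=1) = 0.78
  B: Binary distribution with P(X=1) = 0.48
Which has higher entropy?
B

For binary distributions, entropy is maximized at p=0.5 and decreases as p moves toward 0 or 1.

H(A) = H(0.78) = 0.7602 bits
H(B) = H(0.48) = 0.9988 bits

Distribution B (p=0.48) is closer to uniform (p=0.5), so it has higher entropy.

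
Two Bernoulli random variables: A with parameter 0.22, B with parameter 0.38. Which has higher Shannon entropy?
B

For binary distributions, entropy is maximized at p=0.5 and decreases as p moves toward 0 or 1.

H(A) = H(0.22) = 0.7602 bits
H(B) = H(0.38) = 0.9580 bits

Distribution B (p=0.38) is closer to uniform (p=0.5), so it has higher entropy.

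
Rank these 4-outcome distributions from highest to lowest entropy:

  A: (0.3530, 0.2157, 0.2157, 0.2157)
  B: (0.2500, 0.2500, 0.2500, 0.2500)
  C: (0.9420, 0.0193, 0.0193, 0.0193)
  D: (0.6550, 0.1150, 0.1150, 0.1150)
B > A > D > C

Key insight: Entropy is maximized by uniform distributions and minimized by concentrated distributions.

Entropies:
  H(A) = 1.9622 bits
  H(B) = 2.0000 bits
  H(C) = 0.4114 bits
  H(D) = 1.4763 bits

Ranking: B > A > D > C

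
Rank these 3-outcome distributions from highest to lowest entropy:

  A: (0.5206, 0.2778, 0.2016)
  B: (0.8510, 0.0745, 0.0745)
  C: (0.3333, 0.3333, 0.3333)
C > A > B

Key insight: Entropy is maximized by uniform distributions and minimized by concentrated distributions.

- Uniform distributions have maximum entropy log₂(3) = 1.5850 bits
- The more "peaked" or concentrated a distribution, the lower its entropy

Entropies:
  H(A) = 1.4695 bits
  H(B) = 0.7563 bits
  H(C) = 1.5850 bits

Ranking: C > A > B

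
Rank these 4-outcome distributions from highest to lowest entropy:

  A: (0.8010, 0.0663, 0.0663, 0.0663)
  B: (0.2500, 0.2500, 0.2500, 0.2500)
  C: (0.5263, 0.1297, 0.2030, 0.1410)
B > C > A

Key insight: Entropy is maximized by uniform distributions and minimized by concentrated distributions.

- Uniform distributions have maximum entropy log₂(4) = 2.0000 bits
- The more "peaked" or concentrated a distribution, the lower its entropy

Entropies:
  H(A) = 1.0353 bits
  H(B) = 2.0000 bits
  H(C) = 1.7350 bits

Ranking: B > C > A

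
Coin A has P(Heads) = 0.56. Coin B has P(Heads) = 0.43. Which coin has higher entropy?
A

For binary distributions, entropy is maximized at p=0.5 and decreases as p moves toward 0 or 1.

H(A) = H(0.56) = 0.9896 bits
H(B) = H(0.43) = 0.9858 bits

Distribution A (p=0.56) is closer to uniform (p=0.5), so it has higher entropy.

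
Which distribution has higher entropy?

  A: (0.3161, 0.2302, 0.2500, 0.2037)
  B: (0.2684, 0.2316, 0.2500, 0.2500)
B

Both distributions are close to uniform, making this a harder comparison.

H(A) = 1.9806 bits
H(B) = 1.9980 bits

The distribution closer to uniform has higher entropy.
Answer: B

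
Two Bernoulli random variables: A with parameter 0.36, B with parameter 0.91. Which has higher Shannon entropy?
A

For binary distributions, entropy is maximized at p=0.5 and decreases as p moves toward 0 or 1.

H(A) = H(0.36) = 0.9427 bits
H(B) = H(0.91) = 0.4365 bits

Distribution A (p=0.36) is closer to uniform (p=0.5), so it has higher entropy.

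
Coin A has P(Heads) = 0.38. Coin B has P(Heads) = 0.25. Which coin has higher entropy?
A

For binary distributions, entropy is maximized at p=0.5 and decreases as p moves toward 0 or 1.

H(A) = H(0.38) = 0.9580 bits
H(B) = H(0.25) = 0.8113 bits

Distribution A (p=0.38) is closer to uniform (p=0.5), so it has higher entropy.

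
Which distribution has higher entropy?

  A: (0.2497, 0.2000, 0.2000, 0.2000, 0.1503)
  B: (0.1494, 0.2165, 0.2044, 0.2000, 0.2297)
B

Both distributions are close to uniform, making this a harder comparison.

H(A) = 2.3039 bits
H(B) = 2.3077 bits

The distribution closer to uniform has higher entropy.
Answer: B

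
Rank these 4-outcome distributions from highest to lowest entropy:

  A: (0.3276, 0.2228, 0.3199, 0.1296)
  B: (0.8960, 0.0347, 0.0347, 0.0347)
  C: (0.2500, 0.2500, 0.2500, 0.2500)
C > A > B

Key insight: Entropy is maximized by uniform distributions and minimized by concentrated distributions.

- Uniform distributions have maximum entropy log₂(4) = 2.0000 bits
- The more "peaked" or concentrated a distribution, the lower its entropy

Entropies:
  H(A) = 1.9182 bits
  H(B) = 0.6464 bits
  H(C) = 2.0000 bits

Ranking: C > A > B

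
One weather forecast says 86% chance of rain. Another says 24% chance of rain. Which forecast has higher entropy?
24% forecast

Treat each forecast as a Bernoulli distribution. Binary entropy is maximized at p=0.5 and falls off symmetrically toward 0 or 1. The 24% forecast is closer to 50%, so it is more uncertain. H(86%) ≈ 0.584 bits, H(24%) ≈ 0.795 bits.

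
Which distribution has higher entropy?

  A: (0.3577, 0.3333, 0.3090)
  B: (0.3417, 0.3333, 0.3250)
B

Both distributions are close to uniform, making this a harder comparison.

H(A) = 1.5824 bits
H(B) = 1.5847 bits

The distribution closer to uniform has higher entropy.
Answer: B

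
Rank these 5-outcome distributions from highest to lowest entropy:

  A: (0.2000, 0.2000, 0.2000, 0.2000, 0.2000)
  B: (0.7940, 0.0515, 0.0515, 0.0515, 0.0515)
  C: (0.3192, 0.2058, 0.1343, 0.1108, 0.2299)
A > C > B

Key insight: Entropy is maximized by uniform distributions and minimized by concentrated distributions.

- Uniform distributions have maximum entropy log₂(5) = 2.3219 bits
- The more "peaked" or concentrated a distribution, the lower its entropy

Entropies:
  H(A) = 2.3219 bits
  H(B) = 1.1458 bits
  H(C) = 2.2235 bits

Ranking: A > C > B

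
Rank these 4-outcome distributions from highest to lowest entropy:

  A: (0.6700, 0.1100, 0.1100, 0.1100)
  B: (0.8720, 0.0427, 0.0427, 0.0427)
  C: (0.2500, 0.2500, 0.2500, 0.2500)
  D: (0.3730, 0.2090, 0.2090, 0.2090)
C > D > A > B

Key insight: Entropy is maximized by uniform distributions and minimized by concentrated distributions.

Entropies:
  H(A) = 1.4380 bits
  H(B) = 0.7548 bits
  H(C) = 2.0000 bits
  H(D) = 1.9467 bits

Ranking: C > D > A > B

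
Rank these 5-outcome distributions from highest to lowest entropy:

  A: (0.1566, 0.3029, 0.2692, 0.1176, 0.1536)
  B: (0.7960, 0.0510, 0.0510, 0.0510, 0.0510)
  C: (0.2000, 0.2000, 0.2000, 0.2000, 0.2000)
C > A > B

Key insight: Entropy is maximized by uniform distributions and minimized by concentrated distributions.

- Uniform distributions have maximum entropy log₂(5) = 2.3219 bits
- The more "peaked" or concentrated a distribution, the lower its entropy

Entropies:
  H(A) = 2.2289 bits
  H(B) = 1.1379 bits
  H(C) = 2.3219 bits

Ranking: C > A > B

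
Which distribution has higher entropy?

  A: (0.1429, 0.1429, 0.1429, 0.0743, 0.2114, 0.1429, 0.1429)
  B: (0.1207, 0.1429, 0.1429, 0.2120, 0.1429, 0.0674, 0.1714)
A

Both distributions are close to uniform, making this a harder comparison.

H(A) = 2.7578 bits
H(B) = 2.7441 bits

The distribution closer to uniform has higher entropy.
Answer: A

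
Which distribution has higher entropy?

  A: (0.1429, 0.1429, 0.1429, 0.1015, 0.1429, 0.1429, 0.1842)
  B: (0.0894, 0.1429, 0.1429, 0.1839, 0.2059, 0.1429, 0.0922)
A

Both distributions are close to uniform, making this a harder comparison.

H(A) = 2.7898 bits
H(B) = 2.7505 bits

The distribution closer to uniform has higher entropy.
Answer: A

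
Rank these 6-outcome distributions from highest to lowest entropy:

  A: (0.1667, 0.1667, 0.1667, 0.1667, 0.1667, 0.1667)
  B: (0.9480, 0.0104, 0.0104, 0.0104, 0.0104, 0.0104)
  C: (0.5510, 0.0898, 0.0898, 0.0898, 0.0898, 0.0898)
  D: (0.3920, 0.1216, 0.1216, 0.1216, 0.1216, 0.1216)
A > D > C > B

Key insight: Entropy is maximized by uniform distributions and minimized by concentrated distributions.

Entropies:
  H(A) = 2.5850 bits
  H(B) = 0.4156 bits
  H(C) = 2.0350 bits
  H(D) = 2.3778 bits

Ranking: A > D > C > B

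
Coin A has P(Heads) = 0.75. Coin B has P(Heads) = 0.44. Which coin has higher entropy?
B

For binary distributions, entropy is maximized at p=0.5 and decreases as p moves toward 0 or 1.

H(A) = H(0.75) = 0.8113 bits
H(B) = H(0.44) = 0.9896 bits

Distribution B (p=0.44) is closer to uniform (p=0.5), so it has higher entropy.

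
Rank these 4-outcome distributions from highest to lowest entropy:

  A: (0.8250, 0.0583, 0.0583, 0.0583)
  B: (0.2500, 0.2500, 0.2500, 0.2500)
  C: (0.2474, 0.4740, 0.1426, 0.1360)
B > C > A

Key insight: Entropy is maximized by uniform distributions and minimized by concentrated distributions.

- Uniform distributions have maximum entropy log₂(4) = 2.0000 bits
- The more "peaked" or concentrated a distribution, the lower its entropy

Entropies:
  H(A) = 0.9464 bits
  H(B) = 2.0000 bits
  H(C) = 1.8012 bits

Ranking: B > C > A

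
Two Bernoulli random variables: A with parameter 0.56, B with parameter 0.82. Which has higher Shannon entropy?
A

For binary distributions, entropy is maximized at p=0.5 and decreases as p moves toward 0 or 1.

H(A) = H(0.56) = 0.9896 bits
H(B) = H(0.82) = 0.6801 bits

Distribution A (p=0.56) is closer to uniform (p=0.5), so it has higher entropy.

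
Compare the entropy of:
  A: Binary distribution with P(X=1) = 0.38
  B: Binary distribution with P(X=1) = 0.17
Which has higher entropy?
A

For binary distributions, entropy is maximized at p=0.5 and decreases as p moves toward 0 or 1.

H(A) = H(0.38) = 0.9580 bits
H(B) = H(0.17) = 0.6577 bits

Distribution A (p=0.38) is closer to uniform (p=0.5), so it has higher entropy.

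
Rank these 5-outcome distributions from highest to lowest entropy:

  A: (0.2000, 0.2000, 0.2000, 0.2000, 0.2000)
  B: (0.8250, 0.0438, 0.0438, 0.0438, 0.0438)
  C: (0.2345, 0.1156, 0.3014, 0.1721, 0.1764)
A > C > B

Key insight: Entropy is maximized by uniform distributions and minimized by concentrated distributions.

- Uniform distributions have maximum entropy log₂(5) = 2.3219 bits
- The more "peaked" or concentrated a distribution, the lower its entropy

Entropies:
  H(A) = 2.3219 bits
  H(B) = 1.0190 bits
  H(C) = 2.2505 bits

Ranking: A > C > B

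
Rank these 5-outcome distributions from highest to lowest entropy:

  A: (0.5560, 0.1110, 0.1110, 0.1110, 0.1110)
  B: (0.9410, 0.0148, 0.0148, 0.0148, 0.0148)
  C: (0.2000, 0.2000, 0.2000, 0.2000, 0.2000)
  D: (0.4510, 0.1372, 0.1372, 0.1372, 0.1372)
C > D > A > B

Key insight: Entropy is maximized by uniform distributions and minimized by concentrated distributions.

Entropies:
  H(A) = 1.8789 bits
  H(B) = 0.4415 bits
  H(C) = 2.3219 bits
  H(D) = 2.0911 bits

Ranking: C > D > A > B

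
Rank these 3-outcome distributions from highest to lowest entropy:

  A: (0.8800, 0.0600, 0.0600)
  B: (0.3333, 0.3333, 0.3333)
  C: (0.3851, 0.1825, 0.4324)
B > C > A

Key insight: Entropy is maximized by uniform distributions and minimized by concentrated distributions.

- Uniform distributions have maximum entropy log₂(3) = 1.5850 bits
- The more "peaked" or concentrated a distribution, the lower its entropy

Entropies:
  H(A) = 0.6494 bits
  H(B) = 1.5850 bits
  H(C) = 1.5010 bits

Ranking: B > C > A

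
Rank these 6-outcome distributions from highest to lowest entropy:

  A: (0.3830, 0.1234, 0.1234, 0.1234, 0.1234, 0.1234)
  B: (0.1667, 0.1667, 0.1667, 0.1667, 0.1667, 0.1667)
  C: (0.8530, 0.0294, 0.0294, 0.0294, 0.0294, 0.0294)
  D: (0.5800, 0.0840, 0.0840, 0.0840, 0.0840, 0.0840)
B > A > D > C

Key insight: Entropy is maximized by uniform distributions and minimized by concentrated distributions.

Entropies:
  H(A) = 2.3928 bits
  H(B) = 2.5850 bits
  H(C) = 0.9436 bits
  H(D) = 1.9567 bits

Ranking: B > A > D > C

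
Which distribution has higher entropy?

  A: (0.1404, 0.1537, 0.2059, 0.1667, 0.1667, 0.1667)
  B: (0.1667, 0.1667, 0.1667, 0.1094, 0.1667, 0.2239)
A

Both distributions are close to uniform, making this a harder comparison.

H(A) = 2.5749 bits
H(B) = 2.5560 bits

The distribution closer to uniform has higher entropy.
Answer: A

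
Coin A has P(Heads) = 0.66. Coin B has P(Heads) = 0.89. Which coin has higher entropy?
A

For binary distributions, entropy is maximized at p=0.5 and decreases as p moves toward 0 or 1.

H(A) = H(0.66) = 0.9248 bits
H(B) = H(0.89) = 0.4999 bits

Distribution A (p=0.66) is closer to uniform (p=0.5), so it has higher entropy.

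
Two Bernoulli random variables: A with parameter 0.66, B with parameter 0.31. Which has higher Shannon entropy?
A

For binary distributions, entropy is maximized at p=0.5 and decreases as p moves toward 0 or 1.

H(A) = H(0.66) = 0.9248 bits
H(B) = H(0.31) = 0.8932 bits

Distribution A (p=0.66) is closer to uniform (p=0.5), so it has higher entropy.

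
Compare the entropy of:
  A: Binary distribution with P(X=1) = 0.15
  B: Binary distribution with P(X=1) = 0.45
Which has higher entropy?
B

For binary distributions, entropy is maximized at p=0.5 and decreases as p moves toward 0 or 1.

H(A) = H(0.15) = 0.6098 bits
H(B) = H(0.45) = 0.9928 bits

Distribution B (p=0.45) is closer to uniform (p=0.5), so it has higher entropy.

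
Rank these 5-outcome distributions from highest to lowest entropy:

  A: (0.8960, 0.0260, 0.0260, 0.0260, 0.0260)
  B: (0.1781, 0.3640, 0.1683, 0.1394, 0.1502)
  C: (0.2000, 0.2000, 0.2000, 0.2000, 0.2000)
C > B > A

Key insight: Entropy is maximized by uniform distributions and minimized by concentrated distributions.

- Uniform distributions have maximum entropy log₂(5) = 2.3219 bits
- The more "peaked" or concentrated a distribution, the lower its entropy

Entropies:
  H(A) = 0.6895 bits
  H(B) = 2.2137 bits
  H(C) = 2.3219 bits

Ranking: C > B > A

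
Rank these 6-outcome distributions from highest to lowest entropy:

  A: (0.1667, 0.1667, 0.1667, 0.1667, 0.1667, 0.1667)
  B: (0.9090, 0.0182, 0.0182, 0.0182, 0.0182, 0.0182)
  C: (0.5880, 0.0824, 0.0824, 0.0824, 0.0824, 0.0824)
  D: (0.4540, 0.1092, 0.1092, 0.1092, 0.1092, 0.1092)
A > D > C > B

Key insight: Entropy is maximized by uniform distributions and minimized by concentrated distributions.

Entropies:
  H(A) = 2.5850 bits
  H(B) = 0.6511 bits
  H(C) = 1.9342 bits
  H(D) = 2.2617 bits

Ranking: A > D > C > B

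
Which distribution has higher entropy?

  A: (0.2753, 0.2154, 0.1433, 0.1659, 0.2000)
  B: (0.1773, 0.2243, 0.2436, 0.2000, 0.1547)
B

Both distributions are close to uniform, making this a harder comparison.

H(A) = 2.2855 bits
H(B) = 2.3035 bits

The distribution closer to uniform has higher entropy.
Answer: B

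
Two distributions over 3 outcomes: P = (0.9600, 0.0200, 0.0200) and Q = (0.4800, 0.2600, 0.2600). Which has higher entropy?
Q

P is highly concentrated on one outcome (96%), making it nearly deterministic. Q spreads its mass more evenly (max 48%). The more spread-out distribution has higher entropy: H(P) ≈ 0.282 bits, H(Q) ≈ 1.519 bits.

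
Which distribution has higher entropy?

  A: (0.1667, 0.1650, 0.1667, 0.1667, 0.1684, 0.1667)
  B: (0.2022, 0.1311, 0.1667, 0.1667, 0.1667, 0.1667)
A

Both distributions are close to uniform, making this a harder comparison.

H(A) = 2.5849 bits
H(B) = 2.5739 bits

The distribution closer to uniform has higher entropy.
Answer: A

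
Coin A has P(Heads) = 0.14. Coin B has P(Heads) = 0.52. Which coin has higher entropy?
B

For binary distributions, entropy is maximized at p=0.5 and decreases as p moves toward 0 or 1.

H(A) = H(0.14) = 0.5842 bits
H(B) = H(0.52) = 0.9988 bits

Distribution B (p=0.52) is closer to uniform (p=0.5), so it has higher entropy.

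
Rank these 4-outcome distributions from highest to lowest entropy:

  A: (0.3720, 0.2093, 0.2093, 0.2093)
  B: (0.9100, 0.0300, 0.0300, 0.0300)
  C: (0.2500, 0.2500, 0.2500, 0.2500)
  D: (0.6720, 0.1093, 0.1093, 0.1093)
C > A > D > B

Key insight: Entropy is maximized by uniform distributions and minimized by concentrated distributions.

Entropies:
  H(A) = 1.9476 bits
  H(B) = 0.5791 bits
  H(C) = 2.0000 bits
  H(D) = 1.4327 bits

Ranking: C > A > D > B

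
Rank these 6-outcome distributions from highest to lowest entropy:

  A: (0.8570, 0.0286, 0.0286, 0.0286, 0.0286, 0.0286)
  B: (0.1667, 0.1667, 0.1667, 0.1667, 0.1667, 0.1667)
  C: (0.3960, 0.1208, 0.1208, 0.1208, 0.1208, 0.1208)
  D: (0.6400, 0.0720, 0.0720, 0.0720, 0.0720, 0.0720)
B > C > D > A

Key insight: Entropy is maximized by uniform distributions and minimized by concentrated distributions.

Entropies:
  H(A) = 0.9241 bits
  H(B) = 2.5850 bits
  H(C) = 2.3710 bits
  H(D) = 1.7786 bits

Ranking: B > C > D > A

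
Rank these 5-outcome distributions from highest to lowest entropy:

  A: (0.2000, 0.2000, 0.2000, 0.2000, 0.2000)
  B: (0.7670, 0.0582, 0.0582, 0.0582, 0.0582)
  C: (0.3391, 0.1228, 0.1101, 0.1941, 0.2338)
A > C > B

Key insight: Entropy is maximized by uniform distributions and minimized by concentrated distributions.

- Uniform distributions have maximum entropy log₂(5) = 2.3219 bits
- The more "peaked" or concentrated a distribution, the lower its entropy

Entropies:
  H(A) = 2.3219 bits
  H(B) = 1.2492 bits
  H(C) = 2.2004 bits

Ranking: A > C > B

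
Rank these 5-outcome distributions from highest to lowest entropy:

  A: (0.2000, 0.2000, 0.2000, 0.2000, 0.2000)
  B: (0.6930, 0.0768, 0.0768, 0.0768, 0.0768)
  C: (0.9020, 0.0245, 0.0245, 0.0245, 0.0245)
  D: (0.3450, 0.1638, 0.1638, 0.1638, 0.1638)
A > D > B > C

Key insight: Entropy is maximized by uniform distributions and minimized by concentrated distributions.

Entropies:
  H(A) = 2.3219 bits
  H(B) = 1.5037 bits
  H(C) = 0.6586 bits
  H(D) = 2.2395 bits

Ranking: A > D > B > C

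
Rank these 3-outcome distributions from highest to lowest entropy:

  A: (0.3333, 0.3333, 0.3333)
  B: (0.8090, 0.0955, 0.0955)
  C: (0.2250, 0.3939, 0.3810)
A > C > B

Key insight: Entropy is maximized by uniform distributions and minimized by concentrated distributions.

- Uniform distributions have maximum entropy log₂(3) = 1.5850 bits
- The more "peaked" or concentrated a distribution, the lower its entropy

Entropies:
  H(A) = 1.5850 bits
  H(B) = 0.8946 bits
  H(C) = 1.5441 bits

Ranking: A > C > B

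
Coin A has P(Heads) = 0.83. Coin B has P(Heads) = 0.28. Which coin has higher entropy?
B

For binary distributions, entropy is maximized at p=0.5 and decreases as p moves toward 0 or 1.

H(A) = H(0.83) = 0.6577 bits
H(B) = H(0.28) = 0.8555 bits

Distribution B (p=0.28) is closer to uniform (p=0.5), so it has higher entropy.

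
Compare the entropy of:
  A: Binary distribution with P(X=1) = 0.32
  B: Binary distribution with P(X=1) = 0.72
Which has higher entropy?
A

For binary distributions, entropy is maximized at p=0.5 and decreases as p moves toward 0 or 1.

H(A) = H(0.32) = 0.9044 bits
H(B) = H(0.72) = 0.8555 bits

Distribution A (p=0.32) is closer to uniform (p=0.5), so it has higher entropy.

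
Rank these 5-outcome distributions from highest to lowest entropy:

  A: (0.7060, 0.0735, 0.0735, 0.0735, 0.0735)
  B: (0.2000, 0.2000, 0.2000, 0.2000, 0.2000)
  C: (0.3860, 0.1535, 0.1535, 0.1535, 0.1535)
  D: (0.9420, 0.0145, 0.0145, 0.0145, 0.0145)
B > C > A > D

Key insight: Entropy is maximized by uniform distributions and minimized by concentrated distributions.

Entropies:
  H(A) = 1.4618 bits
  H(B) = 2.3219 bits
  H(C) = 2.1902 bits
  H(D) = 0.4355 bits

Ranking: B > C > A > D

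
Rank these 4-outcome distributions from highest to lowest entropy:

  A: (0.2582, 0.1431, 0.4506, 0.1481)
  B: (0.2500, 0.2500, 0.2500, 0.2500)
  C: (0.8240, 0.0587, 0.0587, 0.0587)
B > A > C

Key insight: Entropy is maximized by uniform distributions and minimized by concentrated distributions.

- Uniform distributions have maximum entropy log₂(4) = 2.0000 bits
- The more "peaked" or concentrated a distribution, the lower its entropy

Entropies:
  H(A) = 1.8321 bits
  H(B) = 2.0000 bits
  H(C) = 0.9502 bits

Ranking: B > A > C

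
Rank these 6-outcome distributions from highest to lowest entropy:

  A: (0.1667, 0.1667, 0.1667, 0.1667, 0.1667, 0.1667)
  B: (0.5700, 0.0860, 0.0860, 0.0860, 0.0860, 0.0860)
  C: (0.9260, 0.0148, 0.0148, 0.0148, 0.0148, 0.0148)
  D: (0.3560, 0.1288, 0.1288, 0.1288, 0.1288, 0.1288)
A > D > B > C

Key insight: Entropy is maximized by uniform distributions and minimized by concentrated distributions.

Entropies:
  H(A) = 2.5850 bits
  H(B) = 1.9842 bits
  H(C) = 0.5525 bits
  H(D) = 2.4346 bits

Ranking: A > D > B > C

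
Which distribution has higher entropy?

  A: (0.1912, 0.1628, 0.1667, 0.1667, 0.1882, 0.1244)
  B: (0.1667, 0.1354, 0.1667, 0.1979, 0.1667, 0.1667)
B

Both distributions are close to uniform, making this a harder comparison.

H(A) = 2.5720 bits
H(B) = 2.5765 bits

The distribution closer to uniform has higher entropy.
Answer: B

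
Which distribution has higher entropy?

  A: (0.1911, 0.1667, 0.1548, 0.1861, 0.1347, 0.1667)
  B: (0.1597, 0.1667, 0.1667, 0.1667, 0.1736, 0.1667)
B

Both distributions are close to uniform, making this a harder comparison.

H(A) = 2.5756 bits
H(B) = 2.5845 bits

The distribution closer to uniform has higher entropy.
Answer: B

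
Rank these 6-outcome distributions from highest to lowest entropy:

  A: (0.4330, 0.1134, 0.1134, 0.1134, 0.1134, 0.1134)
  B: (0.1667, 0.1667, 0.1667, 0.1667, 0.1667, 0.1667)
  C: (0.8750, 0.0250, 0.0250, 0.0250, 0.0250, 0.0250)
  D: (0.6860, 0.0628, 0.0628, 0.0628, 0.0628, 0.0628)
B > A > D > C

Key insight: Entropy is maximized by uniform distributions and minimized by concentrated distributions.

Entropies:
  H(A) = 2.3035 bits
  H(B) = 2.5850 bits
  H(C) = 0.8338 bits
  H(D) = 1.6268 bits

Ranking: B > A > D > C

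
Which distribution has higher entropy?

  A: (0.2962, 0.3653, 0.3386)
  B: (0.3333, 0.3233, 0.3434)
B

Both distributions are close to uniform, making this a harder comparison.

H(A) = 1.5797 bits
H(B) = 1.5845 bits

The distribution closer to uniform has higher entropy.
Answer: B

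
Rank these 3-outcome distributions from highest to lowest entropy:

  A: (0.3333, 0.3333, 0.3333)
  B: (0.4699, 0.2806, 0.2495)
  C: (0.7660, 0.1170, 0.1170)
A > B > C

Key insight: Entropy is maximized by uniform distributions and minimized by concentrated distributions.

- Uniform distributions have maximum entropy log₂(3) = 1.5850 bits
- The more "peaked" or concentrated a distribution, the lower its entropy

Entropies:
  H(A) = 1.5850 bits
  H(B) = 1.5262 bits
  H(C) = 1.0189 bits

Ranking: A > B > C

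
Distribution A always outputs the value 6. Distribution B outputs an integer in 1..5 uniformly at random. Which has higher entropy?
B

A is deterministic, so H(A) = 0. B is uniform over 5 outcomes, so H(B) = log₂(5) = 2.322 bits. Any distribution with genuine randomness has higher entropy than a deterministic one.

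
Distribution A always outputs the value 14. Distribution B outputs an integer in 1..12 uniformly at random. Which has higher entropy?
B

A is deterministic, so H(A) = 0. B is uniform over 12 outcomes, so H(B) = log₂(12) = 3.585 bits. Any distribution with genuine randomness has higher entropy than a deterministic one.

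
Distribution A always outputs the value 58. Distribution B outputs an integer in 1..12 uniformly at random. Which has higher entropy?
B

A is deterministic, so H(A) = 0. B is uniform over 12 outcomes, so H(B) = log₂(12) = 3.585 bits. Any distribution with genuine randomness has higher entropy than a deterministic one.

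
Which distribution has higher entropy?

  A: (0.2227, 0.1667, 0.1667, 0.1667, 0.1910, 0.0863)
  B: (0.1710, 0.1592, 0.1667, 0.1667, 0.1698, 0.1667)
B

Both distributions are close to uniform, making this a harder comparison.

H(A) = 2.5362 bits
H(B) = 2.5846 bits

The distribution closer to uniform has higher entropy.
Answer: B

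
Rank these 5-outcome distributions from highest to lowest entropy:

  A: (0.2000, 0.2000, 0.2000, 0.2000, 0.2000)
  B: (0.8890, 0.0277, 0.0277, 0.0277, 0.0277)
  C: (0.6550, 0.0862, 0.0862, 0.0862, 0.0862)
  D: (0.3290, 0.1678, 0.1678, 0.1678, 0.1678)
A > D > C > B

Key insight: Entropy is maximized by uniform distributions and minimized by concentrated distributions.

Entropies:
  H(A) = 2.3219 bits
  H(B) = 0.7249 bits
  H(C) = 1.6195 bits
  H(D) = 2.2559 bits

Ranking: A > D > C > B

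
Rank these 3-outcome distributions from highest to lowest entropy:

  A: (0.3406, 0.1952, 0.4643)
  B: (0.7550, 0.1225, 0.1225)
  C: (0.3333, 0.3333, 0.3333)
C > A > B

Key insight: Entropy is maximized by uniform distributions and minimized by concentrated distributions.

- Uniform distributions have maximum entropy log₂(3) = 1.5850 bits
- The more "peaked" or concentrated a distribution, the lower its entropy

Entropies:
  H(A) = 1.5032 bits
  H(B) = 1.0483 bits
  H(C) = 1.5850 bits

Ranking: C > A > B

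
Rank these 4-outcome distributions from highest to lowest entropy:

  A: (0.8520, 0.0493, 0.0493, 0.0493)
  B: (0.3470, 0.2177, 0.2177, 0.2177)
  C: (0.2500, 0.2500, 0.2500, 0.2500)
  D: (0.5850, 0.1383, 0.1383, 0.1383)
C > B > D > A

Key insight: Entropy is maximized by uniform distributions and minimized by concentrated distributions.

Entropies:
  H(A) = 0.8394 bits
  H(B) = 1.9663 bits
  H(C) = 2.0000 bits
  H(D) = 1.6368 bits

Ranking: C > B > D > A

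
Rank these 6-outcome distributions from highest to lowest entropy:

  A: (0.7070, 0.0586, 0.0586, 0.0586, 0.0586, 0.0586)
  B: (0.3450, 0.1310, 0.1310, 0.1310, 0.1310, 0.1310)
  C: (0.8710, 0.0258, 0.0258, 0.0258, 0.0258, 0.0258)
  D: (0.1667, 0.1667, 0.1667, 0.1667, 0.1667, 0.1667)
D > B > A > C

Key insight: Entropy is maximized by uniform distributions and minimized by concentrated distributions.

Entropies:
  H(A) = 1.5529 bits
  H(B) = 2.4504 bits
  H(C) = 0.8542 bits
  H(D) = 2.5850 bits

Ranking: D > B > A > C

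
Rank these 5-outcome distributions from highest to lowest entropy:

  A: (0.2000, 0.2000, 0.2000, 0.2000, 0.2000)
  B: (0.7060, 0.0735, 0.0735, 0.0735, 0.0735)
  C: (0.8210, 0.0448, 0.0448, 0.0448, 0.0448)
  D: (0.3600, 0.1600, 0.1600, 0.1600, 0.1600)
A > D > B > C

Key insight: Entropy is maximized by uniform distributions and minimized by concentrated distributions.

Entropies:
  H(A) = 2.3219 bits
  H(B) = 1.4618 bits
  H(C) = 1.0359 bits
  H(D) = 2.2227 bits

Ranking: A > D > B > C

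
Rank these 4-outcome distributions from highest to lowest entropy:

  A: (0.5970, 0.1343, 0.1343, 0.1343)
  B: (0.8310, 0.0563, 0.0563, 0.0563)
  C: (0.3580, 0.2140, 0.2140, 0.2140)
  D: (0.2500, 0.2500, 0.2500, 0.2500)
D > C > A > B

Key insight: Entropy is maximized by uniform distributions and minimized by concentrated distributions.

Entropies:
  H(A) = 1.6114 bits
  H(B) = 0.9233 bits
  H(C) = 1.9586 bits
  H(D) = 2.0000 bits

Ranking: D > C > A > B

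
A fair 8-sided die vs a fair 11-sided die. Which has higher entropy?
11-sided die

Both are uniform distributions; for uniform over n outcomes, H = log₂(n). H(8-sided) = log₂(8) = 3.000 bits and H(11-sided) = log₂(11) = 3.459 bits. More outcomes in a uniform distribution means higher entropy.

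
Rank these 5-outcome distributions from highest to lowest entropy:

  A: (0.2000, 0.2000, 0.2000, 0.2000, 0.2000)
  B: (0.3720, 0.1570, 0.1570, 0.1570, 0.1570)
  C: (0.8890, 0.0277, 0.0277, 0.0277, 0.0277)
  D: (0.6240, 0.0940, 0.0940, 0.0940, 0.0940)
A > B > D > C

Key insight: Entropy is maximized by uniform distributions and minimized by concentrated distributions.

Entropies:
  H(A) = 2.3219 bits
  H(B) = 2.2082 bits
  H(C) = 0.7249 bits
  H(D) = 1.7072 bits

Ranking: A > B > D > C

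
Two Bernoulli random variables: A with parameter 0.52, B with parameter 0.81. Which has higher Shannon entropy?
A

For binary distributions, entropy is maximized at p=0.5 and decreases as p moves toward 0 or 1.

H(A) = H(0.52) = 0.9988 bits
H(B) = H(0.81) = 0.7015 bits

Distribution A (p=0.52) is closer to uniform (p=0.5), so it has higher entropy.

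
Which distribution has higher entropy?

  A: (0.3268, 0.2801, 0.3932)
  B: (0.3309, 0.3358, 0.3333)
B

Both distributions are close to uniform, making this a harder comparison.

H(A) = 1.5711 bits
H(B) = 1.5849 bits

The distribution closer to uniform has higher entropy.
Answer: B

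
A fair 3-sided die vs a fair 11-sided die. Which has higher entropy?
11-sided die

Both are uniform distributions; for uniform over n outcomes, H = log₂(n). H(3-sided) = log₂(3) = 1.585 bits and H(11-sided) = log₂(11) = 3.459 bits. More outcomes in a uniform distribution means higher entropy.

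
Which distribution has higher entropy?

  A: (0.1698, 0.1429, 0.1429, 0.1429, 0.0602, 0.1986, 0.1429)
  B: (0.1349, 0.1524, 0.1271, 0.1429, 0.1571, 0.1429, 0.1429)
B

Both distributions are close to uniform, making this a harder comparison.

H(A) = 2.7457 bits
H(B) = 2.8043 bits

The distribution closer to uniform has higher entropy.
Answer: B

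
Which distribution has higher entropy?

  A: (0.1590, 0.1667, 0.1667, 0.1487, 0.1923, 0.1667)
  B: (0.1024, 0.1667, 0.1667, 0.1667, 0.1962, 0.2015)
A

Both distributions are close to uniform, making this a harder comparison.

H(A) = 2.5805 bits
H(B) = 2.5557 bits

The distribution closer to uniform has higher entropy.
Answer: A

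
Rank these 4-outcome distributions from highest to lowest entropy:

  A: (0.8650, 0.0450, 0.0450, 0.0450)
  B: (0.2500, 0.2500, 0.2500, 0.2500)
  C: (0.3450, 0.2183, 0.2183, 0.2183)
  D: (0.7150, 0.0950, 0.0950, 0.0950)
B > C > D > A

Key insight: Entropy is maximized by uniform distributions and minimized by concentrated distributions.

Entropies:
  H(A) = 0.7850 bits
  H(B) = 2.0000 bits
  H(C) = 1.9677 bits
  H(D) = 1.3139 bits

Ranking: B > C > D > A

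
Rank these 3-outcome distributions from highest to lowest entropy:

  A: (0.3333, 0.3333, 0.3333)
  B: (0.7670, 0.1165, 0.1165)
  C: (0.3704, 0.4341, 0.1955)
A > C > B

Key insight: Entropy is maximized by uniform distributions and minimized by concentrated distributions.

- Uniform distributions have maximum entropy log₂(3) = 1.5850 bits
- The more "peaked" or concentrated a distribution, the lower its entropy

Entropies:
  H(A) = 1.5850 bits
  H(B) = 1.0162 bits
  H(C) = 1.5137 bits

Ranking: A > C > B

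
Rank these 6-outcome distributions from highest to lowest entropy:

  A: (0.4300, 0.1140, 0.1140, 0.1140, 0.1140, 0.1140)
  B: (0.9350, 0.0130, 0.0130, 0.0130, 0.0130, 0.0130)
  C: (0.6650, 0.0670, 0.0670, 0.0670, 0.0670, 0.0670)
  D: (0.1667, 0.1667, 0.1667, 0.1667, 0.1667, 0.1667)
D > A > C > B

Key insight: Entropy is maximized by uniform distributions and minimized by concentrated distributions.

Entropies:
  H(A) = 2.3093 bits
  H(B) = 0.4979 bits
  H(C) = 1.6978 bits
  H(D) = 2.5850 bits

Ranking: D > A > C > B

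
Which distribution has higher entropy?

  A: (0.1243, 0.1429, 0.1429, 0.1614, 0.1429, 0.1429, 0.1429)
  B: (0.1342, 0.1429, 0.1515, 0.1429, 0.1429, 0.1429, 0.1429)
B

Both distributions are close to uniform, making this a harder comparison.

H(A) = 2.8039 bits
H(B) = 2.8066 bits

The distribution closer to uniform has higher entropy.
Answer: B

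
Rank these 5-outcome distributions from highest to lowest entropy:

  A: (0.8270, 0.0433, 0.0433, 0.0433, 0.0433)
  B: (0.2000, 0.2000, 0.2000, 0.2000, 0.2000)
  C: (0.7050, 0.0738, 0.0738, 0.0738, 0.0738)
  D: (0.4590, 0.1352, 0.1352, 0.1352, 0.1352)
B > D > C > A

Key insight: Entropy is maximized by uniform distributions and minimized by concentrated distributions.

Entropies:
  H(A) = 1.0105 bits
  H(B) = 2.3219 bits
  H(C) = 1.4651 bits
  H(D) = 2.0771 bits

Ranking: B > D > C > A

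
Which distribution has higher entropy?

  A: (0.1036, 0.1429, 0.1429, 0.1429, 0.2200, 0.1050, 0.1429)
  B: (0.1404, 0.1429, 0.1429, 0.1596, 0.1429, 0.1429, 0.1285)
B

Both distributions are close to uniform, making this a harder comparison.

H(A) = 2.7650 bits
H(B) = 2.8049 bits

The distribution closer to uniform has higher entropy.
Answer: B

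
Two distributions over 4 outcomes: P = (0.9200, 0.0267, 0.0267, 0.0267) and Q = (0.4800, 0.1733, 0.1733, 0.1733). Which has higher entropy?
Q

P is highly concentrated on one outcome (92%), making it nearly deterministic. Q spreads its mass more evenly (max 48%). The more spread-out distribution has higher entropy: H(P) ≈ 0.529 bits, H(Q) ≈ 1.823 bits.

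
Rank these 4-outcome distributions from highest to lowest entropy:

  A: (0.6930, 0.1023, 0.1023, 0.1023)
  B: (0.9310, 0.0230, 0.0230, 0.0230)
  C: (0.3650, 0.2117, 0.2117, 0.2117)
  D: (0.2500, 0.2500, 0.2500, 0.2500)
D > C > A > B

Key insight: Entropy is maximized by uniform distributions and minimized by concentrated distributions.

Entropies:
  H(A) = 1.3763 bits
  H(B) = 0.4715 bits
  H(C) = 1.9532 bits
  H(D) = 2.0000 bits

Ranking: D > C > A > B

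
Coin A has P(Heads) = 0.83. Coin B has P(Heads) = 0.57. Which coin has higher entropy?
B

For binary distributions, entropy is maximized at p=0.5 and decreases as p moves toward 0 or 1.

H(A) = H(0.83) = 0.6577 bits
H(B) = H(0.57) = 0.9858 bits

Distribution B (p=0.57) is closer to uniform (p=0.5), so it has higher entropy.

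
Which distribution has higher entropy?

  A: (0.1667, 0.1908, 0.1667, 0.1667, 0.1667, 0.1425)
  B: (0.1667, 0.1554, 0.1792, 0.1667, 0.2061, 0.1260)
A

Both distributions are close to uniform, making this a harder comparison.

H(A) = 2.5799 bits
H(B) = 2.5697 bits

The distribution closer to uniform has higher entropy.
Answer: A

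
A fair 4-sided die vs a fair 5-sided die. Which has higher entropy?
5-sided die

Both are uniform distributions; for uniform over n outcomes, H = log₂(n). H(4-sided) = log₂(4) = 2.000 bits and H(5-sided) = log₂(5) = 2.322 bits. More outcomes in a uniform distribution means higher entropy.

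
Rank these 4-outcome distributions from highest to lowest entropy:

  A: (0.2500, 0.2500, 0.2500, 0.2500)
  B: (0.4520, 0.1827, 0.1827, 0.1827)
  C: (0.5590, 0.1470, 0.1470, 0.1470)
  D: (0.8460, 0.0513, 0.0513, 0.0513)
A > B > C > D

Key insight: Entropy is maximized by uniform distributions and minimized by concentrated distributions.

Entropies:
  H(A) = 2.0000 bits
  H(B) = 1.8619 bits
  H(C) = 1.6889 bits
  H(D) = 0.8638 bits

Ranking: A > B > C > D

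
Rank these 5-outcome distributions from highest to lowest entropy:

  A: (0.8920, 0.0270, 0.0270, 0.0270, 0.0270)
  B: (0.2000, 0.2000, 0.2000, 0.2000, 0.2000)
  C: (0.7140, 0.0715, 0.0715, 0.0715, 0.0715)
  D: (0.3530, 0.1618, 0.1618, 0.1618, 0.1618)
B > D > C > A

Key insight: Entropy is maximized by uniform distributions and minimized by concentrated distributions.

Entropies:
  H(A) = 0.7099 bits
  H(B) = 2.3219 bits
  H(C) = 1.4355 bits
  H(D) = 2.2307 bits

Ranking: B > D > C > A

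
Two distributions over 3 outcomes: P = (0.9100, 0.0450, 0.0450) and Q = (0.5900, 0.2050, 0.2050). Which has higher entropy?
Q

P is highly concentrated on one outcome (91%), making it nearly deterministic. Q spreads its mass more evenly (max 59%). The more spread-out distribution has higher entropy: H(P) ≈ 0.526 bits, H(Q) ≈ 1.387 bits.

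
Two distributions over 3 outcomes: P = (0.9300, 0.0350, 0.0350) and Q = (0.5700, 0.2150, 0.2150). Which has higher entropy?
Q

P is highly concentrated on one outcome (93%), making it nearly deterministic. Q spreads its mass more evenly (max 57%). The more spread-out distribution has higher entropy: H(P) ≈ 0.436 bits, H(Q) ≈ 1.416 bits.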